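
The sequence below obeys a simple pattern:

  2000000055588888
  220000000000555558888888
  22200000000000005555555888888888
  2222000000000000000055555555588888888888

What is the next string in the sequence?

222220000000000000000000555555555558888888888888

Reading off run lengths: 2 runs 1, 2, 3, 4; 0 runs 7, 10, 13, 16; 5 runs 3, 5, 7, 9; 8 runs 5, 7, 9, 11 — each is linear in n, where the shown terms are n = 2, 3, 4, 5.
For the next term, n = 6, so the run lengths are 5, 19, 11, 13.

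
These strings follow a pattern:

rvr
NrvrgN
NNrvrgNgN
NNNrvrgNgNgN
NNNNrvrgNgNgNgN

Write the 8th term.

Each term wraps the previous one in N on the left and gN on the right.
From NNNNrvrgNgNgNgN, 3 further steps: NNNNrvrgNgNgNgN → NNNNNrvrgNgNgNgNgN → NNNNNNrvrgNgNgNgNgNgN → (answer).

NNNNNNNrvrgNgNgNgNgNgNgN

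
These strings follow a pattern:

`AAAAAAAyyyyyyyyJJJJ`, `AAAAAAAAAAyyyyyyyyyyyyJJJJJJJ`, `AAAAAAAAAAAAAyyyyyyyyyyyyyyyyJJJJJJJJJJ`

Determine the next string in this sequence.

AAAAAAAAAAAAAAAAyyyyyyyyyyyyyyyyyyyyJJJJJJJJJJJJJ

Each string has the form A^{3n+1} y^{4n} J^{3n-2}, where the shown terms are n = 2, 3, 4.
At n = 5 the blocks have lengths 16, 20, 13.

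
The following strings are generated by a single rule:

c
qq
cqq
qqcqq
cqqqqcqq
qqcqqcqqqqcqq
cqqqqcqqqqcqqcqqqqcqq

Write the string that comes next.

Each term (from the third on) is the two preceding terms concatenated in order: term 3 = c·qq = cqq.
The next term joins qqcqqcqqqqcqq and cqqqqcqqqqcqqcqqqqcqq.

qqcqqcqqqqcqqcqqqqcqqqqcqqcqqqqcqq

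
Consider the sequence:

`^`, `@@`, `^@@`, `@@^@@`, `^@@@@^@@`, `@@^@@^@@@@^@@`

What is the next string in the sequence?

^@@@@^@@@@^@@^@@@@^@@

This is a Fibonacci-style word recurrence s(k) = s(k−2)·s(k−1): e.g. ^·@@ = ^@@.
Continuing: ^@@@@^@@ · @@^@@^@@@@^@@ gives term 7.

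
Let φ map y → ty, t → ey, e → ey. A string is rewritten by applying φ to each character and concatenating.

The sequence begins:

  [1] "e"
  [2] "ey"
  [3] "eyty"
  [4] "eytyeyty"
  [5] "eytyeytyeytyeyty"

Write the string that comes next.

eytyeytyeytyeytyeytyeytyeytyeyty

Replace each of the 16 characters of eytyeytyeytyeyty in place — ey ty ey ty ey ty ey ty ey ty ey ty ey ty ey ty — and concatenate.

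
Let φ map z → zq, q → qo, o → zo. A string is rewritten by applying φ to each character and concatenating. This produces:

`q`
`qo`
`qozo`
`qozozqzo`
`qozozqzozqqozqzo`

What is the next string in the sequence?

qozozqzozqqozqzozqqoqozozqqozqzo

Applying the rule to each of the 16 symbols of qozozqzozqqozqzo gives the pieces qo zo zq zo zq qo zq zo zq qo qo zo zq qo zq zo, which concatenate to the answer.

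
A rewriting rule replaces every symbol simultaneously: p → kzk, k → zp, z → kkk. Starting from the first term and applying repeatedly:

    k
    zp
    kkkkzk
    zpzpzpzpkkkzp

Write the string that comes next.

kkkkzkkkkkzkkkkkzkkkkkzkzpzpzpkkkkzk

φ(zpzpzpzpkkkzp) expands symbol-by-symbol to kkk kzk kkk kzk kkk kzk kkk kzk zp zp zp kkk kzk; joining the 13 pieces gives the next term.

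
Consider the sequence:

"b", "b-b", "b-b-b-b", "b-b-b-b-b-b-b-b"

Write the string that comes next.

b-b-b-b-b-b-b-b-b-b-b-b-b-b-b-b

Every step duplicates the string with '-' between the halves.
So the next term is two copies of b-b-b-b-b-b-b-b with '-' between the halves.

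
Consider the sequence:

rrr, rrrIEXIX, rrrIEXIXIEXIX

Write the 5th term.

Each term is the previous one with IEXIX appended.
From rrrIEXIXIEXIX, 2 further steps: rrrIEXIXIEXIX → rrrIEXIXIEXIXIEXIX → (answer).

rrrIEXIXIEXIXIEXIXIEXIX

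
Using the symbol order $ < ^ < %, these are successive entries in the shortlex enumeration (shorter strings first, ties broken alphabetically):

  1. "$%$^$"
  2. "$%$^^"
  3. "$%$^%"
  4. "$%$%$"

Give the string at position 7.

$%^$$

Stepping forward 3 times from $%$%$: $%$%$ → $%$%^ → $%$%%, then the target.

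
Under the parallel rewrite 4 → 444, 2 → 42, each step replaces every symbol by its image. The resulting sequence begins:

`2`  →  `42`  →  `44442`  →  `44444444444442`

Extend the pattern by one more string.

44444444444444444444444444444444444444442

φ(44444444444442) expands symbol-by-symbol to 444 444 444 444 444 444 444 444 444 444 444 444 444 42; joining the 14 pieces gives the next term.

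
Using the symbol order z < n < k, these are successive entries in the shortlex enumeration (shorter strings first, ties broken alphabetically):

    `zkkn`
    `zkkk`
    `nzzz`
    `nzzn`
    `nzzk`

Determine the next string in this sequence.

Treat nzzk as a base-3 numeral over the given alphabet and add one, carrying through any trailing k's.

nznz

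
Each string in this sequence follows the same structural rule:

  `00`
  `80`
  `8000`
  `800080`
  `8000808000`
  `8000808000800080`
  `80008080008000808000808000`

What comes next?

From term 3 onward, concatenate the last term with the second-to-last: 80·00 = 8000, 8000·80 = 800080, …
The next term joins 80008080008000808000808000 and 8000808000800080.

800080800080008080008080008000808000800080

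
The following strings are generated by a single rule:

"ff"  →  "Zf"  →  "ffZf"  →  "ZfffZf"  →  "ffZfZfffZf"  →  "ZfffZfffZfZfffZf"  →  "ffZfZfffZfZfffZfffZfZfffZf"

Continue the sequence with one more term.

Each term (from the third on) is the two preceding terms concatenated in order: term 3 = ff·Zf = ffZf.
The next term joins ZfffZfffZfZfffZf and ffZfZfffZfZfffZfffZfZfffZf.

ZfffZfffZfZfffZfffZfZfffZfZfffZfffZfZfffZf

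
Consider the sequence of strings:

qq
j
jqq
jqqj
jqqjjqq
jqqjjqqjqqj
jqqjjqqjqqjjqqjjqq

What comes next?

Each term (from the third on) is the previous term followed by the one before it: term 3 = j·qq = jqq.
The next term joins jqqjjqqjqqjjqqjjqq and jqqjjqqjqqj.

jqqjjqqjqqjjqqjjqqjqqjjqqjqqj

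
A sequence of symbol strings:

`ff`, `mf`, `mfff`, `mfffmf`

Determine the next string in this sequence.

Each term (from the third on) is the previous term followed by the one before it: term 3 = mf·ff = mfff.
Continuing: mfffmf · mfff gives term 5.

mfffmfmfff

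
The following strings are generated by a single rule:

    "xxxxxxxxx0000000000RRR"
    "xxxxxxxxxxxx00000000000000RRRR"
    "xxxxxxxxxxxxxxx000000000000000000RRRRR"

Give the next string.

Each string has the form x^{3n} 0^{4n-2} R^{n}, where the shown terms are n = 3, 4, 5.
For the next term, n = 6, so the run lengths are 18, 22, 6.

xxxxxxxxxxxxxxxxxx0000000000000000000000RRRRRR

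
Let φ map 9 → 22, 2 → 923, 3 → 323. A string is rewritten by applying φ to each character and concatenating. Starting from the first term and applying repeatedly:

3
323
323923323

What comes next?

Rewriting each symbol of 323923323: 3→323, 2→923, 3→323, 9→22, 2→923, 3→323, 3→323, 2→923, 3→323, which concatenates to 323 923 323 22 923 323 323 923 323.

32392332322923323323923323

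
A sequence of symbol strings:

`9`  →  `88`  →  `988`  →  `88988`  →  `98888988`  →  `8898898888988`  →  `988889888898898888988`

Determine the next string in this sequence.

8898898888988988889888898898888988

Each term (from the third on) is the two preceding terms concatenated in order: term 3 = 9·88 = 988.
The next term joins 8898898888988 and 988889888898898888988.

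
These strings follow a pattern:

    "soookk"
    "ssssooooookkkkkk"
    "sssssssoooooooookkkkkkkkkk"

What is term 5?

The n-th term is 3n-2 s's then 3n o's then 4n-2 k's (n = 1, 2, …).
For term 5, n = 5, so the run lengths are 13, 15, 18.

sssssssssssssoooooooooooooookkkkkkkkkkkkkkkkkk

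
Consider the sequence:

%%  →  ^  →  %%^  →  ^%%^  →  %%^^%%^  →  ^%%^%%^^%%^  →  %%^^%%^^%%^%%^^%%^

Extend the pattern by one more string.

^%%^%%^^%%^%%^^%%^^%%^%%^^%%^

This is a Fibonacci-style word recurrence s(k) = s(k−2)·s(k−1): e.g. %%·^ = %%^.
Continuing: ^%%^%%^^%%^ · %%^^%%^^%%^%%^^%%^ gives term 8.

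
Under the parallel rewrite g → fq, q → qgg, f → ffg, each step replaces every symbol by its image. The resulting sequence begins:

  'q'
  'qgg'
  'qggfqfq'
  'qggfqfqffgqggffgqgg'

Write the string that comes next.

Replace each of the 19 characters of qggfqfqffgqggffgqgg in place — qgg fq fq ffg qgg ffg qgg ffg ffg fq qgg fq fq ffg ffg fq qgg fq fq — and concatenate.

qggfqfqffgqggffgqggffgffgfqqggfqfqffgffgfqqggfqfq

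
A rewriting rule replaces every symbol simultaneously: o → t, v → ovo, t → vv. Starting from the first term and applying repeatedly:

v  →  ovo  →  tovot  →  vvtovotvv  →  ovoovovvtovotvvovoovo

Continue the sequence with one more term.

Rewriting the 21 symbols of ovoovovvtovotvvovoovo one by one yields t ovo t t ovo t ovo ovo vv t ovo t vv ovo ovo t ovo t t ovo t; concatenated:

tovottovotovoovovvtovotvvovoovotovottovot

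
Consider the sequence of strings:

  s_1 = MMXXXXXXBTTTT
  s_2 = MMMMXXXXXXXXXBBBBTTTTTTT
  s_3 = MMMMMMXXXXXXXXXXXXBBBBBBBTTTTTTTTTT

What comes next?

Each string has the form M^{2n} X^{3n+3} B^{3n-2} T^{3n+1} (n = 1, 2, …).
For the next term, n = 4, so the run lengths are 8, 15, 10, 13.

MMMMMMMMXXXXXXXXXXXXXXXBBBBBBBBBBTTTTTTTTTTTTT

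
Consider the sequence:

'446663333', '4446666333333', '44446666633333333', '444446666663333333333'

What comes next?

4444446666666333333333333

Term n consists of n 4's, followed by n+1 6's, followed by 2n 3's, where the shown terms are n = 2, 3, 4, 5.
At n = 6 the blocks have lengths 6, 7, 12.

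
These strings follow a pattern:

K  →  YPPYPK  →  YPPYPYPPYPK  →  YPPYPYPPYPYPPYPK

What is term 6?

YPPYPYPPYPYPPYPYPPYPYPPYPK

Every step adds YPPYP at the front: s(k+1) = YPPYP·s(k).
From YPPYPYPPYPYPPYPK, 2 further steps: YPPYPYPPYPYPPYPK → YPPYPYPPYPYPPYPYPPYPK → (answer).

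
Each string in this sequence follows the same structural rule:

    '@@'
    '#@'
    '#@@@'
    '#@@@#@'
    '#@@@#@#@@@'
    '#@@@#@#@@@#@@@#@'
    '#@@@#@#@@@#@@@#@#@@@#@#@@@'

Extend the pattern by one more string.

From term 3 onward, concatenate the last term with the second-to-last: #@·@@ = #@@@, #@@@·#@ = #@@@#@, …
Continuing: #@@@#@#@@@#@@@#@#@@@#@#@@@ · #@@@#@#@@@#@@@#@ gives term 8.

#@@@#@#@@@#@@@#@#@@@#@#@@@#@@@#@#@@@#@@@#@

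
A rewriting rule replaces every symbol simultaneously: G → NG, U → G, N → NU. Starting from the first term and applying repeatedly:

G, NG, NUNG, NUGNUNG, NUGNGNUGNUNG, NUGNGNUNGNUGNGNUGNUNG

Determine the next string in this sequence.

NUGNGNUNGNUGNUNGNUGNGNUNGNUGNGNUGNUNG

Replace each of the 21 characters of NUGNGNUNGNUGNGNUGNUNG in place — NU G NG NU NG NU G NU NG NU G NG NU NG NU G NG NU G NU NG — and concatenate.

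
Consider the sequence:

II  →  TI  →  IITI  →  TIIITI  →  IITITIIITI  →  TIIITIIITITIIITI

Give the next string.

IITITIIITITIIITIIITITIIITI

Each term (from the third on) is the two preceding terms concatenated in order: term 3 = II·TI = IITI.
Continuing: IITITIIITI · TIIITIIITITIIITI gives term 7.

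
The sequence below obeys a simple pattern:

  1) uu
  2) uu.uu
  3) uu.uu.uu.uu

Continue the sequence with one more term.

uu.uu.uu.uu.uu.uu.uu.uu

Each string is two copies of the previous one joined by '.'.
One more doubling of uu.uu.uu.uu gives the answer.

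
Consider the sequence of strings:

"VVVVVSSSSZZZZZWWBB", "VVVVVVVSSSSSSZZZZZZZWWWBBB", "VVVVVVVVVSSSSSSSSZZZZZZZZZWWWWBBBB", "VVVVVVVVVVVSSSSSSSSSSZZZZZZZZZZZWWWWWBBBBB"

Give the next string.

The n-th term is 2n+1 V's then 2n S's then 2n+1 Z's then n W's then n B's, where the shown terms are n = 2, 3, 4, 5.
For the next term, n = 6, so the run lengths are 13, 12, 13, 6, 6.

VVVVVVVVVVVVVSSSSSSSSSSSSZZZZZZZZZZZZZWWWWWWBBBBBB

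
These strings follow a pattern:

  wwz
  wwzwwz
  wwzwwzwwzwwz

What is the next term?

wwzwwzwwzwwzwwzwwzwwzwwz

Every step duplicates the string.
One more doubling of wwzwwzwwzwwz gives the answer.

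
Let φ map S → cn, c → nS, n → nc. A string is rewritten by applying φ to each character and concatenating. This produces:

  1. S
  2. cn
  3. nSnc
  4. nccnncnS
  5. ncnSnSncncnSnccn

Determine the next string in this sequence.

ncnSnccnnccnncnSncnSnccnncnSnSnc

Replace each of the 16 characters of ncnSnSncncnSnccn in place — nc nS nc cn nc cn nc nS nc nS nc cn nc nS nS nc — and concatenate.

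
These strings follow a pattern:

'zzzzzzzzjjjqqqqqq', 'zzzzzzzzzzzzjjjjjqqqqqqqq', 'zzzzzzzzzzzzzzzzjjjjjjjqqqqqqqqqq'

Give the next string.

Each string has the form z^{4n} j^{2n-1} q^{2n+2}, where the shown terms are n = 2, 3, 4.
For the next term, n = 5, so the run lengths are 20, 9, 12.

zzzzzzzzzzzzzzzzzzzzjjjjjjjjjqqqqqqqqqqqq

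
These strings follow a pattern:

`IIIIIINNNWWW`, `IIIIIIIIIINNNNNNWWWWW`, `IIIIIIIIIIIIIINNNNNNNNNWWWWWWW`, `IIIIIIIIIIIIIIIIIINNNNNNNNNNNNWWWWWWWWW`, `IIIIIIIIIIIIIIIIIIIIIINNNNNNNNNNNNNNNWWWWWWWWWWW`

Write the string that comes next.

IIIIIIIIIIIIIIIIIIIIIIIIIINNNNNNNNNNNNNNNNNNWWWWWWWWWWWWW

Each string has the form I^{4n+2} N^{3n} W^{2n+1} (n = 1, 2, …).
Setting n = 6 gives 26, 18, 13 characters in each block.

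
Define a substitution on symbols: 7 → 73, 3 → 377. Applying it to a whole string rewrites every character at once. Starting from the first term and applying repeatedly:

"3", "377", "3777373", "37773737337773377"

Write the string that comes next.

Applying the rule to each of the 17 symbols of 37773737337773377 gives the pieces 377 73 73 73 377 73 377 73 377 377 73 73 73 377 377 73 73, which concatenate to the answer.

37773737337773377733773777373733773777373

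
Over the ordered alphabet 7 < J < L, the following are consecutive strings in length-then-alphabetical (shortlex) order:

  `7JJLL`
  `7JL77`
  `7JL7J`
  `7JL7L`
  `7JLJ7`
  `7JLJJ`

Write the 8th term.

7JLL7

Continuing the enumeration 2 steps past 7JLJJ: 7JLJJ → 7JLJL → (answer).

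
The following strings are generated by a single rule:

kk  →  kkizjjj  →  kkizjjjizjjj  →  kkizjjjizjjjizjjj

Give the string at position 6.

Every step adds izjjj to the end: s(k+1) = s(k)·izjjj.
From kkizjjjizjjjizjjj, 2 further steps: kkizjjjizjjjizjjj → kkizjjjizjjjizjjjizjjj → (answer).

kkizjjjizjjjizjjjizjjjizjjj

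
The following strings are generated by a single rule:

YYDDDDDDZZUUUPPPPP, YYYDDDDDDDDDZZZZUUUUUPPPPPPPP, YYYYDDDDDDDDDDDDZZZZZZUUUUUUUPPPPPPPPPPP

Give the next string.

The n-th term is n+1 Y's then 3n+3 D's then 2n Z's then 2n+1 U's then 3n+2 P's (n = 1, 2, …).
At n = 4 the blocks have lengths 5, 15, 8, 9, 14.

YYYYYDDDDDDDDDDDDDDDZZZZZZZZUUUUUUUUUPPPPPPPPPPPPPP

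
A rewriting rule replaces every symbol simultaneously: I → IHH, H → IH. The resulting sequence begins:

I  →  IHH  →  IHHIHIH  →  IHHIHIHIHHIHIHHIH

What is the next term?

IHHIHIHIHHIHIHHIHIHHIHIHIHHIHIHHIHIHIHHIH

Replace each of the 17 characters of IHHIHIHIHHIHIHHIH in place — IHH IH IH IHH IH IHH IH IHH IH IH IHH IH IHH IH IH IHH IH — and concatenate.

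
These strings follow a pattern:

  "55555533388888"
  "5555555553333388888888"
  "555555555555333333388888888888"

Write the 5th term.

5555555555555555553333333333388888888888888888

The n-th term is 3n 5's then 2n-1 3's then 3n-1 8's, where the shown terms are n = 2, 3, 4.
At n = 6 the blocks have lengths 18, 11, 17.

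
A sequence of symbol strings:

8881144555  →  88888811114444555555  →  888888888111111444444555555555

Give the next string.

8888888888881111111144444444555555555555

Each string has the form 8^{3n} 1^{2n} 4^{2n} 5^{3n} (n = 1, 2, …).
At n = 4 the blocks have lengths 12, 8, 8, 12.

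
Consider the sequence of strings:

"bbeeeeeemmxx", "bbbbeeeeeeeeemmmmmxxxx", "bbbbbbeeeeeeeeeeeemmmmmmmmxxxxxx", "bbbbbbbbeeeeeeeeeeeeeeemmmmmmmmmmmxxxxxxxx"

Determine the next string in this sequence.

Reading off run lengths: b runs 2, 4, 6, 8; e runs 6, 9, 12, 15; m runs 2, 5, 8, 11; x runs 2, 4, 6, 8 — each is linear in n (n = 1, 2, …).
Setting n = 5 gives 10, 18, 14, 10 characters in each block.

bbbbbbbbbbeeeeeeeeeeeeeeeeeemmmmmmmmmmmmmmxxxxxxxxxx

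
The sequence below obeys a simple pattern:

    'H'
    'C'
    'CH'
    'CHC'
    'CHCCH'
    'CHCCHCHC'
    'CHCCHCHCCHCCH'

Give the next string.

From term 3 onward, concatenate the last term with the second-to-last: C·H = CH, CH·C = CHC, …
The next term joins CHCCHCHCCHCCH and CHCCHCHC.

CHCCHCHCCHCCHCHCCHCHC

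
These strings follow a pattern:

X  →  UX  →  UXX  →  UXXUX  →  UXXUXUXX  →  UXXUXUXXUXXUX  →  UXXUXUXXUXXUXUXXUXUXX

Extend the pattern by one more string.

UXXUXUXXUXXUXUXXUXUXXUXXUXUXXUXXUX

From term 3 onward, concatenate the last term with the second-to-last: UX·X = UXX, UXX·UX = UXXUX, …
The next term joins UXXUXUXXUXXUXUXXUXUXX and UXXUXUXXUXXUX.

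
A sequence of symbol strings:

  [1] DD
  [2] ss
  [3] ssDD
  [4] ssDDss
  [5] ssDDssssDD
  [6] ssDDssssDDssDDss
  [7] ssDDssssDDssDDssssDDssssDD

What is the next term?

ssDDssssDDssDDssssDDssssDDssDDssssDDssDDss

Each term (from the third on) is the previous term followed by the one before it: term 3 = ss·DD = ssDD.
Continuing: ssDDssssDDssDDssssDDssssDD · ssDDssssDDssDDss gives term 8.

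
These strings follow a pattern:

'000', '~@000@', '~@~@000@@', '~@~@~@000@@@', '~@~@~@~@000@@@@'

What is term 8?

~@~@~@~@~@~@~@000@@@@@@@

Every step adds ~@ to the front and @ to the end of the previous string.
From ~@~@~@~@000@@@@, 3 further steps: ~@~@~@~@000@@@@ → ~@~@~@~@~@000@@@@@ → ~@~@~@~@~@~@000@@@@@@ → (answer).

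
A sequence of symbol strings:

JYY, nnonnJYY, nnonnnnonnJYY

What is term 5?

Every step adds nnonn at the front: s(k+1) = nnonn·s(k).
From nnonnnnonnJYY, 2 further steps: nnonnnnonnJYY → nnonnnnonnnnonnJYY → (answer).

nnonnnnonnnnonnnnonnJYY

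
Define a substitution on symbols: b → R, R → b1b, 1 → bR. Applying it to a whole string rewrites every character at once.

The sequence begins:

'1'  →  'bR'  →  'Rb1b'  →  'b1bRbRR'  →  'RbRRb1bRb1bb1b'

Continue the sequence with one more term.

Rewriting the 14 symbols of RbRRb1bRb1bb1b one by one yields b1b R b1b b1b R bR R b1b R bR R R bR R; concatenated:

b1bRb1bb1bRbRRb1bRbRRRbRR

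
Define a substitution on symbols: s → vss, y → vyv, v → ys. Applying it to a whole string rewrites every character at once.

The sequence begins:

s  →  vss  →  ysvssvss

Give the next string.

vyvvssysvssvssysvssvss

Apply φ to ysvssvss symbol by symbol: y→vyv, s→vss, v→ys, s→vss, s→vss, v→ys, s→vss, s→vss; joined: vyv vss ys vss vss ys vss vss.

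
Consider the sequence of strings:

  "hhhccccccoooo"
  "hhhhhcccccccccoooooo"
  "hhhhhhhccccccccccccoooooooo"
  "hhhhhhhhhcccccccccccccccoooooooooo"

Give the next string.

Reading off run lengths: h runs 3, 5, 7, 9; c runs 6, 9, 12, 15; o runs 4, 6, 8, 10 — each is linear in n, where the shown terms are n = 2, 3, 4, 5.
At n = 6 the blocks have lengths 11, 18, 12.

hhhhhhhhhhhccccccccccccccccccoooooooooooo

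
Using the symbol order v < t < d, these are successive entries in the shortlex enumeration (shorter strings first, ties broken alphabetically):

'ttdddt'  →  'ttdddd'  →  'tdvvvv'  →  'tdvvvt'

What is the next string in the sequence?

The successor of tdvvvt increments the rightmost position that isn't already d and resets every position after it to v.

tdvvvd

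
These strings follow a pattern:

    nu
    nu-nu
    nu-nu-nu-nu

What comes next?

nu-nu-nu-nu-nu-nu-nu-nu

Each string is two copies of the previous one joined by '-'.
So the next term is two copies of nu-nu-nu-nu with '-' between the halves.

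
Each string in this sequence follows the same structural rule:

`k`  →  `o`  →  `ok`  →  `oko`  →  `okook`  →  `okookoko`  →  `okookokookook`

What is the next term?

From term 3 onward, concatenate the last term with the second-to-last: o·k = ok, ok·o = oko, …
The next term joins okookokookook and okookoko.

okookokookookokookoko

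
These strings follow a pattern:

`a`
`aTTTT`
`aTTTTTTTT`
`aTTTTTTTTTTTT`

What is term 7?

aTTTTTTTTTTTTTTTTTTTTTTTT

The strings grow by a fixed suffix TTTT each time.
From aTTTTTTTTTTTT, 3 further steps: aTTTTTTTTTTTT → aTTTTTTTTTTTTTTTT → aTTTTTTTTTTTTTTTTTTTT → (answer).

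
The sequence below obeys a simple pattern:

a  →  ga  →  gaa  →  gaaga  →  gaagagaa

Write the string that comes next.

This is a Fibonacci-style word recurrence s(k) = s(k−1)·s(k−2): e.g. ga·a = gaa.
So term 6 is gaagagaa·gaaga.

gaagagaagaaga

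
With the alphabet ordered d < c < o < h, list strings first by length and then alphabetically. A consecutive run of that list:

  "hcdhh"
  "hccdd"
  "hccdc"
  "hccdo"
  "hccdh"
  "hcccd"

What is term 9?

Stepping forward 3 times from hcccd: hcccd → hcccc → hccco, then the target.

hccch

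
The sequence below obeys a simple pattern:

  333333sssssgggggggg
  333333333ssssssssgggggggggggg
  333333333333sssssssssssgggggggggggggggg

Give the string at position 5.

Reading off run lengths: 3 runs 6, 9, 12; s runs 5, 8, 11; g runs 8, 12, 16 — each is linear in n, where the shown terms are n = 2, 3, 4.
At n = 6 the blocks have lengths 18, 17, 24.

333333333333333333sssssssssssssssssgggggggggggggggggggggggg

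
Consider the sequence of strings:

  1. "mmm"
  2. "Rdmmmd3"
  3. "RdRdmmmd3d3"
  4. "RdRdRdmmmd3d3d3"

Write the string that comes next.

Each term wraps the previous one in Rd on the left and d3 on the right.
Applying this once more to RdRdRdmmmd3d3d3:

RdRdRdRdmmmd3d3d3d3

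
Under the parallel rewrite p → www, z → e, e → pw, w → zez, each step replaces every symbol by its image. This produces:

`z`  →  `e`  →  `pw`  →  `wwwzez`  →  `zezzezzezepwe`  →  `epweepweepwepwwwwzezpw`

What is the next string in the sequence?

Rewriting the 22 symbols of epweepweepwepwwwwzezpw one by one yields pw www zez pw pw www zez pw pw www zez pw www zez zez zez zez e pw e www zez; concatenated:

pwwwwzezpwpwwwwzezpwpwwwwzezpwwwwzezzezzezzezepwewwwzez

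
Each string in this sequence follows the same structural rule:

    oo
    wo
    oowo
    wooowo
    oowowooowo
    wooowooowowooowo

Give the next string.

This is a Fibonacci-style word recurrence s(k) = s(k−2)·s(k−1): e.g. oo·wo = oowo.
Continuing: oowowooowo · wooowooowowooowo gives term 7.

oowowooowowooowooowowooowo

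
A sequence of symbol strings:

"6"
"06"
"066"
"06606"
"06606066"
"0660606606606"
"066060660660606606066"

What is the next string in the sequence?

0660606606606066060660660606606606

This is a Fibonacci-style word recurrence s(k) = s(k−1)·s(k−2): e.g. 06·6 = 066.
The next term joins 066060660660606606066 and 0660606606606.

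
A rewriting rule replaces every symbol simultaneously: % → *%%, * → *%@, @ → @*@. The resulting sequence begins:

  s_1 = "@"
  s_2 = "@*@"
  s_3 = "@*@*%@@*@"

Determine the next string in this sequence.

Expanding @*@*%@@*@: @→@*@, *→*%@, @→@*@, *→*%@, %→*%%, @→@*@, @→@*@, *→*%@, @→@*@. Concatenated: @*@ *%@ @*@ *%@ *%% @*@ @*@ *%@ @*@.

@*@*%@@*@*%@*%%@*@@*@*%@@*@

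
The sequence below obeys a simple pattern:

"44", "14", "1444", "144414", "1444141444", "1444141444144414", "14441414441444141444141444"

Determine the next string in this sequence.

144414144414441414441414441444141444144414

This is a Fibonacci-style word recurrence s(k) = s(k−1)·s(k−2): e.g. 14·44 = 1444.
Continuing: 14441414441444141444141444 · 1444141444144414 gives term 8.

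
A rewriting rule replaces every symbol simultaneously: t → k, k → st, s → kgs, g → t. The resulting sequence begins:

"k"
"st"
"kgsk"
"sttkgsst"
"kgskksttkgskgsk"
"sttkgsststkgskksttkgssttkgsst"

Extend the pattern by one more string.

kgskksttkgskgskkgsksttkgsststkgskksttkgskgskksttkgskgsk

Applying the rule to each of the 29 symbols of sttkgsststkgskksttkgssttkgsst gives the pieces kgs k k st t kgs kgs k kgs k st t kgs st st kgs k k st t kgs kgs k k st t kgs kgs k, which concatenate to the answer.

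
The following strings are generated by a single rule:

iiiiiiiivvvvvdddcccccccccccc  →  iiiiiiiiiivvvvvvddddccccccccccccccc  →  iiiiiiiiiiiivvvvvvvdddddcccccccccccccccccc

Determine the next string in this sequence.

Reading off run lengths: i runs 8, 10, 12; v runs 5, 6, 7; d runs 3, 4, 5; c runs 12, 15, 18 — each is linear in n, where the shown terms are n = 3, 4, 5.
Setting n = 6 gives 14, 8, 6, 21 characters in each block.

iiiiiiiiiiiiiivvvvvvvvddddddccccccccccccccccccccc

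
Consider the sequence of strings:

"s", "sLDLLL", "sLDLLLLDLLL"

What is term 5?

Each term is the previous one with LDLLL appended.
From sLDLLLLDLLL, 2 further steps: sLDLLLLDLLL → sLDLLLLDLLLLDLLL → (answer).

sLDLLLLDLLLLDLLLLDLLL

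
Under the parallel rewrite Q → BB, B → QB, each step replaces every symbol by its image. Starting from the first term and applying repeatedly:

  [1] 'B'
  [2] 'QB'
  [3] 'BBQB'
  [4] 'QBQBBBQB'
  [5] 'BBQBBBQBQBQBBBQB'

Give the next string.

QBQBBBQBQBQBBBQBBBQBBBQBQBQBBBQB

Applying the rule to each of the 16 symbols of BBQBBBQBQBQBBBQB gives the pieces QB QB BB QB QB QB BB QB BB QB BB QB QB QB BB QB, which concatenate to the answer.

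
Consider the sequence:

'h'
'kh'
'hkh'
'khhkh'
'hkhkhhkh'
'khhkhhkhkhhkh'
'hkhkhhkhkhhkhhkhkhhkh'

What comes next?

khhkhhkhkhhkhhkhkhhkhkhhkhhkhkhhkh

This is a Fibonacci-style word recurrence s(k) = s(k−2)·s(k−1): e.g. h·kh = hkh.
The next term joins khhkhhkhkhhkh and hkhkhhkhkhhkhhkhkhhkh.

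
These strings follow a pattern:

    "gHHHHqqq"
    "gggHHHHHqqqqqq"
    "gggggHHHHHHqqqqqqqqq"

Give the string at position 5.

gggggggggHHHHHHHHqqqqqqqqqqqqqqq

Each string has the form g^{2n-1} H^{n+3} q^{3n} (n = 1, 2, …).
For term 5, n = 5, so the run lengths are 9, 8, 15.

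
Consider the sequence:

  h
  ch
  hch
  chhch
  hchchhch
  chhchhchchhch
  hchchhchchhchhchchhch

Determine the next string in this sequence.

From term 3 onward, concatenate the second-to-last term with the last: h·ch = hch, ch·hch = chhch, …
Continuing: chhchhchchhch · hchchhchchhchhchchhch gives term 8.

chhchhchchhchhchchhchchhchhchchhch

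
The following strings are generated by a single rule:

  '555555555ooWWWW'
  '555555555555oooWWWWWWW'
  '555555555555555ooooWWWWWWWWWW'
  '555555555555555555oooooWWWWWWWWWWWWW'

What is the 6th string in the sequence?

Reading off run lengths: 5 runs 9, 12, 15, 18; o runs 2, 3, 4, 5; W runs 4, 7, 10, 13 — each is linear in n, where the shown terms are n = 2, 3, 4, 5.
At n = 7 the blocks have lengths 24, 7, 19.

555555555555555555555555oooooooWWWWWWWWWWWWWWWWWWW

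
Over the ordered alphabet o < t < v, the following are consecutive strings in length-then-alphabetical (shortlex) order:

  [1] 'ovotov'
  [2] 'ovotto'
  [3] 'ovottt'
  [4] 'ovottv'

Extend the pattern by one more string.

ovotvo

The successor of ovottv increments the rightmost position that isn't already v and resets every position after it to o.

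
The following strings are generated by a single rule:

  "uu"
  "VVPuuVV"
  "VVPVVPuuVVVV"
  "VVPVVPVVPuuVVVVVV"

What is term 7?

Each term wraps the previous one in VVP on the left and VV on the right.
From VVPVVPVVPuuVVVVVV, 3 further steps: VVPVVPVVPuuVVVVVV → VVPVVPVVPVVPuuVVVVVVVV → VVPVVPVVPVVPVVPuuVVVVVVVVVV → (answer).

VVPVVPVVPVVPVVPVVPuuVVVVVVVVVVVV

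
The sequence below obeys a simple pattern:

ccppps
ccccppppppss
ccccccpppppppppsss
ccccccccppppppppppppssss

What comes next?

Term n consists of 2n c's, followed by 3n p's, followed by n s's (n = 1, 2, …).
At n = 5 the blocks have lengths 10, 15, 5.

ccccccccccpppppppppppppppsssss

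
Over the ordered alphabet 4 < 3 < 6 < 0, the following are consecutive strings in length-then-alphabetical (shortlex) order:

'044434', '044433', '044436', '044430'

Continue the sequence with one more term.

044464

The successor of 044430 increments the rightmost position that isn't already 0 and resets every position after it to 4.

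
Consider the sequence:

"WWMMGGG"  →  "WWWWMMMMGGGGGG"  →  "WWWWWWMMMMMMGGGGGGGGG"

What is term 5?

WWWWWWWWWWMMMMMMMMMMGGGGGGGGGGGGGGG

Term n consists of 2n W's, followed by 2n M's, followed by 3n G's (n = 1, 2, …).
At n = 5 the blocks have lengths 10, 10, 15.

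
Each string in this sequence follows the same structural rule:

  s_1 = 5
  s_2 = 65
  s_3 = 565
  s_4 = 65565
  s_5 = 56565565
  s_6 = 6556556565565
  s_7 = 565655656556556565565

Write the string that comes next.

6556556565565565655656556556565565

This is a Fibonacci-style word recurrence s(k) = s(k−2)·s(k−1): e.g. 5·65 = 565.
Continuing: 6556556565565 · 565655656556556565565 gives term 8.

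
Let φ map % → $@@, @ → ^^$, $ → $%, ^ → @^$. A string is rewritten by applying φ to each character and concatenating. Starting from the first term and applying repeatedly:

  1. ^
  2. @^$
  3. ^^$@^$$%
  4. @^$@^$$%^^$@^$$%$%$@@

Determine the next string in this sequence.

^^$@^$$%^^$@^$$%$%$@@@^$@^$$%^^$@^$$%$%$@@$%$@@$%^^$^^$

Replace each of the 21 characters of @^$@^$$%^^$@^$$%$%$@@ in place — ^^$ @^$ $% ^^$ @^$ $% $% $@@ @^$ @^$ $% ^^$ @^$ $% $% $@@ $% $@@ $% ^^$ ^^$ — and concatenate.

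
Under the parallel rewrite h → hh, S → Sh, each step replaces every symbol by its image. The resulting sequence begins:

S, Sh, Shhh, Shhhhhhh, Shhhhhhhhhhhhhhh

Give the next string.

Rewriting the 16 symbols of Shhhhhhhhhhhhhhh one by one yields Sh hh hh hh hh hh hh hh hh hh hh hh hh hh hh hh; concatenated:

Shhhhhhhhhhhhhhhhhhhhhhhhhhhhhhh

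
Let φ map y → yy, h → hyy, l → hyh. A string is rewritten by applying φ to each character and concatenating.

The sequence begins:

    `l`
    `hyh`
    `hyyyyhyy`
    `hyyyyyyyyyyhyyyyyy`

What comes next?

Rewriting the 18 symbols of hyyyyyyyyyyhyyyyyy one by one yields hyy yy yy yy yy yy yy yy yy yy yy hyy yy yy yy yy yy yy; concatenated:

hyyyyyyyyyyyyyyyyyyyyyyhyyyyyyyyyyyyyy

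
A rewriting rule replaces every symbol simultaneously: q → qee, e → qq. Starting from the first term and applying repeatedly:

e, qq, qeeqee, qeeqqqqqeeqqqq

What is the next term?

Rewriting the 14 symbols of qeeqqqqqeeqqqq one by one yields qee qq qq qee qee qee qee qee qq qq qee qee qee qee; concatenated:

qeeqqqqqeeqeeqeeqeeqeeqqqqqeeqeeqeeqee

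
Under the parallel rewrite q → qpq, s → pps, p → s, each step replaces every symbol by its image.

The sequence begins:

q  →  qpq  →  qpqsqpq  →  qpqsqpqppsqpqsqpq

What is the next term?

Rewriting the 17 symbols of qpqsqpqppsqpqsqpq one by one yields qpq s qpq pps qpq s qpq s s pps qpq s qpq pps qpq s qpq; concatenated:

qpqsqpqppsqpqsqpqssppsqpqsqpqppsqpqsqpq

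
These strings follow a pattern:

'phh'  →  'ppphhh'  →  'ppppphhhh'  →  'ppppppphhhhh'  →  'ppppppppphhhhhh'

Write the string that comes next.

Term n consists of 2n-1 p's, followed by n+1 h's (n = 1, 2, …).
For the next term, n = 6, so the run lengths are 11, 7.

ppppppppppphhhhhhh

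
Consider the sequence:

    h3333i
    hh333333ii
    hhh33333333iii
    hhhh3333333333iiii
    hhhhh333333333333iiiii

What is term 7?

hhhhhhh3333333333333333iiiiiii

Term n consists of n-1 h's, followed by 2n 3's, followed by n-1 i's, where the shown terms are n = 2, 3, 4, 5, 6.
For term 7, n = 8, so the run lengths are 7, 16, 7.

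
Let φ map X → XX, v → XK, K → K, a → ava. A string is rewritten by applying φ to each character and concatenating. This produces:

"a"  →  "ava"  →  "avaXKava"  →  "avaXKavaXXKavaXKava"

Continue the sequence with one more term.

avaXKavaXXKavaXKavaXXXXKavaXKavaXXKavaXKava

Replace each of the 19 characters of avaXKavaXXKavaXKava in place — ava XK ava XX K ava XK ava XX XX K ava XK ava XX K ava XK ava — and concatenate.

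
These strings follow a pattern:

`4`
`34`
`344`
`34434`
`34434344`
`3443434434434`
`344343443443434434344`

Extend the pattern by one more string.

3443434434434344343443443434434434

This is a Fibonacci-style word recurrence s(k) = s(k−1)·s(k−2): e.g. 34·4 = 344.
The next term joins 344343443443434434344 and 3443434434434.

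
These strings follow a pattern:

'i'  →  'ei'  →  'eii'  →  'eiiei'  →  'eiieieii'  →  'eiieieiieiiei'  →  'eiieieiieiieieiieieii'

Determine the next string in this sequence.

This is a Fibonacci-style word recurrence s(k) = s(k−1)·s(k−2): e.g. ei·i = eii.
So term 8 is eiieieiieiieieiieieii·eiieieiieiiei.

eiieieiieiieieiieieiieiieieiieiiei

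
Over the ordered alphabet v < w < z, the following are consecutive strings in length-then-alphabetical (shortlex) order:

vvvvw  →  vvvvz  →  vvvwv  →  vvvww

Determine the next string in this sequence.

Find the rightmost character of vvvww below z, bump it to the next letter, and reset everything to its right to v.

vvvwz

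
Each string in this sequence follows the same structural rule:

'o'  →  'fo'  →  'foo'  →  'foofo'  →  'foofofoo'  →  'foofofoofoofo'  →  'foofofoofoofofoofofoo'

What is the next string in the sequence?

This is a Fibonacci-style word recurrence s(k) = s(k−1)·s(k−2): e.g. fo·o = foo.
Continuing: foofofoofoofofoofofoo · foofofoofoofo gives term 8.

foofofoofoofofoofofoofoofofoofoofo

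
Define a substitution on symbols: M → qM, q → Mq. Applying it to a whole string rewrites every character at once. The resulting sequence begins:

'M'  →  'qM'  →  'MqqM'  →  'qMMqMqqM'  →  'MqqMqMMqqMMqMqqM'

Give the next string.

qMMqMqqMMqqMqMMqMqqMqMMqqMMqMqqM

Replace each of the 16 characters of MqqMqMMqqMMqMqqM in place — qM Mq Mq qM Mq qM qM Mq Mq qM qM Mq qM Mq Mq qM — and concatenate.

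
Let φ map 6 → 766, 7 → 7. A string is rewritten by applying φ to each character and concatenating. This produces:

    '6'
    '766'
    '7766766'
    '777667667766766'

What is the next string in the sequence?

φ(777667667766766) expands symbol-by-symbol to 7 7 7 766 766 7 766 766 7 7 766 766 7 766 766; joining the 15 pieces gives the next term.

7777667667766766777667667766766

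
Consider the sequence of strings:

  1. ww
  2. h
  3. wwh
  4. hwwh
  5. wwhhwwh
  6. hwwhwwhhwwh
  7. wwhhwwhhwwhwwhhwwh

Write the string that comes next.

From term 3 onward, concatenate the second-to-last term with the last: ww·h = wwh, h·wwh = hwwh, …
Continuing: hwwhwwhhwwh · wwhhwwhhwwhwwhhwwh gives term 8.

hwwhwwhhwwhwwhhwwhhwwhwwhhwwh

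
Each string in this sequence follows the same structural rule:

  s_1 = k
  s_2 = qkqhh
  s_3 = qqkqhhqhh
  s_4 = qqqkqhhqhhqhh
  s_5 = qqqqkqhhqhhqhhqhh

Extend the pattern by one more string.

Every step adds q to the front and qhh to the end of the previous string.
Applying this once more to qqqqkqhhqhhqhhqhh:

qqqqqkqhhqhhqhhqhhqhh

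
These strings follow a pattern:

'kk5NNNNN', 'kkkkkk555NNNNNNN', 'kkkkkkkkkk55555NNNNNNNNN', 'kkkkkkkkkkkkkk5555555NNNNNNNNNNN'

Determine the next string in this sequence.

Reading off run lengths: k runs 2, 6, 10, 14; 5 runs 1, 3, 5, 7; N runs 5, 7, 9, 11 — each is linear in n (n = 1, 2, …).
At n = 5 the blocks have lengths 18, 9, 13.

kkkkkkkkkkkkkkkkkk555555555NNNNNNNNNNNNN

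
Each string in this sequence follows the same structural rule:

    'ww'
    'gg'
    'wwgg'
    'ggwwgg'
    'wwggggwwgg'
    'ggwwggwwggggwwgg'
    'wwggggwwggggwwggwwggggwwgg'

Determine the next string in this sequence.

From term 3 onward, concatenate the second-to-last term with the last: ww·gg = wwgg, gg·wwgg = ggwwgg, …
Continuing: ggwwggwwggggwwgg · wwggggwwggggwwggwwggggwwgg gives term 8.

ggwwggwwggggwwggwwggggwwggggwwggwwggggwwgg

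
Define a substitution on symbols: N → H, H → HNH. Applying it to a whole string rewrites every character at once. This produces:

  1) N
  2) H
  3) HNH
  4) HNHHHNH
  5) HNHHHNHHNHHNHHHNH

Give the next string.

Replace each of the 17 characters of HNHHHNHHNHHNHHHNH in place — HNH H HNH HNH HNH H HNH HNH H HNH HNH H HNH HNH HNH H HNH — and concatenate.

HNHHHNHHNHHNHHHNHHNHHHNHHNHHHNHHNHHNHHHNH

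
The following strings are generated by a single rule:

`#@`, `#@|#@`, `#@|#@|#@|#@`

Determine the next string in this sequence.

s(k+1) = s(k)·|·s(k) — each term doubles the last with '|' between the halves.
So the next term is two copies of #@|#@|#@|#@ with '|' between the halves.

#@|#@|#@|#@|#@|#@|#@|#@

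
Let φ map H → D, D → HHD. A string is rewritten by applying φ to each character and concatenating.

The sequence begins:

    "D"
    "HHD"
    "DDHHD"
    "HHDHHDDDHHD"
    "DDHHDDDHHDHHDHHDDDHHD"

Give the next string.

HHDHHDDDHHDHHDHHDDDHHDDDHHDDDHHDHHDHHDDDHHD

Applying the rule to each of the 21 symbols of DDHHDDDHHDHHDHHDDDHHD gives the pieces HHD HHD D D HHD HHD HHD D D HHD D D HHD D D HHD HHD HHD D D HHD, which concatenate to the answer.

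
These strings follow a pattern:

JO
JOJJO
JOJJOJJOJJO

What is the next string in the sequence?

Each string is two copies of the previous one joined by 'J'.
Doubling JOJJOJJOJJO with 'J' between the halves:

JOJJOJJOJJOJJOJJOJJOJJO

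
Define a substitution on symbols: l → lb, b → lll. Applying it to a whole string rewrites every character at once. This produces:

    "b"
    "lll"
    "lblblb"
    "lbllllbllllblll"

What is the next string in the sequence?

Replace each of the 15 characters of lbllllbllllblll in place — lb lll lb lb lb lb lll lb lb lb lb lll lb lb lb — and concatenate.

lbllllblblblbllllblblblbllllblblb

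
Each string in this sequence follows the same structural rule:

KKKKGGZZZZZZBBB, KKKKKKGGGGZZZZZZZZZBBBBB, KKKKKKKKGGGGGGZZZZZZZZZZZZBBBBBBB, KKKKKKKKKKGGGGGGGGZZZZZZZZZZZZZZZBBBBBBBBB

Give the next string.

Term n consists of 2n+2 K's, followed by 2n G's, followed by 3n+3 Z's, followed by 2n+1 B's (n = 1, 2, …).
Setting n = 5 gives 12, 10, 18, 11 characters in each block.

KKKKKKKKKKKKGGGGGGGGGGZZZZZZZZZZZZZZZZZZBBBBBBBBBBB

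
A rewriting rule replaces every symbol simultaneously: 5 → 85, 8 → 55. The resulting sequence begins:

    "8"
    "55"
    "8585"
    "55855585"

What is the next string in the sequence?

8585558585855585

Apply φ to 55855585 symbol by symbol: 5→85, 5→85, 8→55, 5→85, 5→85, 5→85, 8→55, 5→85; joined: 85 85 55 85 85 85 55 85.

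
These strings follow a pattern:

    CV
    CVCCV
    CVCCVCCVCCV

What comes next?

s(k+1) = s(k)·C·s(k) — each term doubles the last with 'C' between the halves.
Doubling CVCCVCCVCCV with 'C' between the halves:

CVCCVCCVCCVCCVCCVCCVCCV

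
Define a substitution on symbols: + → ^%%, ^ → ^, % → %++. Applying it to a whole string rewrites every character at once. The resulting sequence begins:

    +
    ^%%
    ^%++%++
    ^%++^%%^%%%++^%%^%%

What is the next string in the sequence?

^%++^%%^%%^%++%++^%++%++%++^%%^%%^%++%++^%++%++

Replace each of the 19 characters of ^%++^%%^%%%++^%%^%% in place — ^ %++ ^%% ^%% ^ %++ %++ ^ %++ %++ %++ ^%% ^%% ^ %++ %++ ^ %++ %++ — and concatenate.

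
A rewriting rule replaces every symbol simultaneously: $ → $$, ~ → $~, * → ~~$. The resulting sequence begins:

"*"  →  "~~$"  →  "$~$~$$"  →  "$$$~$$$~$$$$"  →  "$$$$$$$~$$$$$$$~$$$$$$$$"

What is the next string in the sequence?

$$$$$$$$$$$$$$$~$$$$$$$$$$$$$$$~$$$$$$$$$$$$$$$$

φ($$$$$$$~$$$$$$$~$$$$$$$$) expands symbol-by-symbol to $$ $$ $$ $$ $$ $$ $$ $~ $$ $$ $$ $$ $$ $$ $$ $~ $$ $$ $$ $$ $$ $$ $$ $$; joining the 24 pieces gives the next term.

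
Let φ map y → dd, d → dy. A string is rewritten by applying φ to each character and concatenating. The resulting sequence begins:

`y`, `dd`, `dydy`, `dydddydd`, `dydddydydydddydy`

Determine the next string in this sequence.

dydddydydydddydddydddydydydddydd

Replace each of the 16 characters of dydddydydydddydy in place — dy dd dy dy dy dd dy dd dy dd dy dy dy dd dy dd — and concatenate.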